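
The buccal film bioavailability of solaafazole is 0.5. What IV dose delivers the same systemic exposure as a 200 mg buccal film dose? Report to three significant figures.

Systemic exposure from an extravascular dose = F × D_ev, so the equivalent IV dose is F × D_ev.
D_iv = F × D_ev = 0.5 × 200 = 100 mg

D_iv = 100 mg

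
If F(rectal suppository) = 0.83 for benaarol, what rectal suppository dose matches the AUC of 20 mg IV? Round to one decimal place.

For equal systemic exposure: F × D_ev = D_iv
D_ev = D_iv / F = 20 / 0.83 = 24.0964 mg

D_rectal = 24.1 mg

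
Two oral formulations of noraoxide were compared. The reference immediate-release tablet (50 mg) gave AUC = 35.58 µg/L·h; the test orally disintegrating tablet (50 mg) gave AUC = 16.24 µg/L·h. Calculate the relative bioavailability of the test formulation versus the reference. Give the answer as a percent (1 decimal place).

F_rel = 45.6%

F_rel = (AUC_test/D_test) / (AUC_ref/D_ref)
      = (16.24/50) / (35.58/50)
      = 0.3248 / 0.7116 = 0.4564 = 45.64%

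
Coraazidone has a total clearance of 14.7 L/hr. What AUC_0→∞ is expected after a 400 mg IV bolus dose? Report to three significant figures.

AUC = 27.2 mg/L·hr

AUC_0→∞ = Dose_iv / CL
        = 400 / 14.7 = 27.2109 mg/L·hr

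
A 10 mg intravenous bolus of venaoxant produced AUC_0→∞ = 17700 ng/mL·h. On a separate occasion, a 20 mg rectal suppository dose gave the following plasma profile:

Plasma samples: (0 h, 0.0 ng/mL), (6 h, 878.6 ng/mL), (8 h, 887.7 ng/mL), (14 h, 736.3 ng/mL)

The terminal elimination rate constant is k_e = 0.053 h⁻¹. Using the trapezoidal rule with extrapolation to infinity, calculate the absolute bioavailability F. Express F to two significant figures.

Trapezoidal AUC_0→14 (rectal suppository):
  [0→6]: (0.0+878.6)/2 × 6 = 2635.8
  [6→8]: (878.6+887.7)/2 × 2 = 1766.3
  [8→14]: (887.7+736.3)/2 × 6 = 4872.0
  Sum = 9274.1 ng/mL·h
Tail: C_last/k_e = 736.3/0.053 = 13892.453
AUC_0→∞ (rectal suppository) = 9274.1 + 13892.453 = 23166.553 ng/mL·h
F = (AUC_ev/D_ev)/(AUC_iv/D_iv) = (23166.553/20)/(17700/10) = 1158.33/1770 = 0.6544

F = 0.65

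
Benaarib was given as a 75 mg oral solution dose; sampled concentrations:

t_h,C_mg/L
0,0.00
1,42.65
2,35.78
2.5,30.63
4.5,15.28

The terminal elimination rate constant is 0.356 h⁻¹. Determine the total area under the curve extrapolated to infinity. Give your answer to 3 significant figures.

Trapezoidal AUC_0→4.5:
  [0→1]: (0.00+42.65)/2 × 1 = 21.325
  [1→2]: (42.65+35.78)/2 × 1 = 39.215
  [2→2.5]: (35.78+30.63)/2 × 0.5 = 16.6025
  [2.5→4.5]: (30.63+15.28)/2 × 2 = 45.91
  Sum = 123.0525 mg/L·h
Extrapolated tail: C_last / k_e = 15.28 / 0.356 = 42.921
AUC_0→∞ = 123.0525 + 42.921 = 165.9735 mg/L·h

AUC = 166 mg/L·h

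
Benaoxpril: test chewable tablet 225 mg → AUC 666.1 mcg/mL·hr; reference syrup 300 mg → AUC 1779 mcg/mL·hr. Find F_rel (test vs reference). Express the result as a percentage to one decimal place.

F_rel = (AUC_test/D_test) / (AUC_ref/D_ref)
      = (666.1/225) / (1779/300)
      = 2.96044 / 5.93 = 0.4992 = 49.92%

F_rel = 49.9%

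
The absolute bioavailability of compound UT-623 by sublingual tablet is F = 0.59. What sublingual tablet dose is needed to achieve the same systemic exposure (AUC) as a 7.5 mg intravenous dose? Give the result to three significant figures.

For equal systemic exposure: F × D_ev = D_iv
D_ev = D_iv / F = 7.5 / 0.59 = 12.7119 mg

D_sublingual = 12.7 mg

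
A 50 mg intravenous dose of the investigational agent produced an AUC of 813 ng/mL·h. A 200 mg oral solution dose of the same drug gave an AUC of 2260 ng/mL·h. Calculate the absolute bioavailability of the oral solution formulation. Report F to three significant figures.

F = 0.695

F = (AUC_ev / D_ev) / (AUC_iv / D_iv)
  = (2260/200) / (813/50)
  = 11.3 / 16.26 = 0.6950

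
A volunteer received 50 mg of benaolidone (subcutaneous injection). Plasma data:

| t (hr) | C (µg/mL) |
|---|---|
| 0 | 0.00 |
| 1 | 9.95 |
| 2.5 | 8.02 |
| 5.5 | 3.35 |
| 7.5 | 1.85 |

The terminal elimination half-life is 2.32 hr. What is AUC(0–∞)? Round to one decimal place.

AUC = 46.9 µg/mL·hr

Trapezoidal AUC_0→7.5:
  [0→1]: (0.00+9.95)/2 × 1 = 4.975
  [1→2.5]: (9.95+8.02)/2 × 1.5 = 13.4775
  [2.5→5.5]: (8.02+3.35)/2 × 3 = 17.055
  [5.5→7.5]: (3.35+1.85)/2 × 2 = 5.2
  Sum = 40.7075 µg/mL·hr
k_e = ln2 / t½ = 0.693147 / 2.32 = 0.2988 hr^-1
Extrapolated tail: C_last / k_e = 1.85 / 0.2988 = 6.191
AUC_0→∞ = 40.7075 + 6.191 = 46.8985 µg/mL·hr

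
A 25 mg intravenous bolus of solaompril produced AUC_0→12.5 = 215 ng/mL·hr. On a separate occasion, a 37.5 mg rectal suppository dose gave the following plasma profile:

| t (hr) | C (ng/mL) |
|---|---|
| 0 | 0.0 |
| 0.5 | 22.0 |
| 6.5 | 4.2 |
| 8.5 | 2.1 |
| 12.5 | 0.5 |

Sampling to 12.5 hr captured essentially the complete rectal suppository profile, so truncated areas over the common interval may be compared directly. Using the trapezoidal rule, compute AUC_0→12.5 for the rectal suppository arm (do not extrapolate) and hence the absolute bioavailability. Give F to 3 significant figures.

Trapezoidal AUC_0→12.5 (rectal suppository):
  [0→0.5]: (0.0+22.0)/2 × 0.5 = 5.5
  [0.5→6.5]: (22.0+4.2)/2 × 6 = 78.6
  [6.5→8.5]: (4.2+2.1)/2 × 2 = 6.3
  [8.5→12.5]: (2.1+0.5)/2 × 4 = 5.2
  Sum = 95.6 ng/mL·hr
F = (AUC_ev/D_ev)/(AUC_iv/D_iv) = (95.6/37.5)/(215/25) = 2.54933/8.6 = 0.2964

F = 0.296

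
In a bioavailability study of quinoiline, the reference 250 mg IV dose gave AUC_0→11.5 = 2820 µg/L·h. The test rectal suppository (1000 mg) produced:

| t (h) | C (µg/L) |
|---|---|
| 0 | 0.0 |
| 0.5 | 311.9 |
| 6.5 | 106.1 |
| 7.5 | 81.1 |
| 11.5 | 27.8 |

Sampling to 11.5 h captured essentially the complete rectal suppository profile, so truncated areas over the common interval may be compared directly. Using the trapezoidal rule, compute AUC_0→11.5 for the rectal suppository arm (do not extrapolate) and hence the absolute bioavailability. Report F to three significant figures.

Trapezoidal AUC_0→11.5 (rectal suppository):
  [0→0.5]: (0.0+311.9)/2 × 0.5 = 77.975
  [0.5→6.5]: (311.9+106.1)/2 × 6 = 1254.0
  [6.5→7.5]: (106.1+81.1)/2 × 1 = 93.6
  [7.5→11.5]: (81.1+27.8)/2 × 4 = 217.8
  Sum = 1643.375 µg/L·h
F = (AUC_ev/D_ev)/(AUC_iv/D_iv) = (1643.375/1000)/(2820/250) = 1.643375/11.28 = 0.1457

F = 0.146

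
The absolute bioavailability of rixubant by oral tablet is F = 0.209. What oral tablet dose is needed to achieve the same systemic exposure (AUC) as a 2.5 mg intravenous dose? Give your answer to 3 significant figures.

For equal systemic exposure: F × D_ev = D_iv
D_ev = D_iv / F = 2.5 / 0.209 = 11.9617 mg

D_oral = 12.0 mg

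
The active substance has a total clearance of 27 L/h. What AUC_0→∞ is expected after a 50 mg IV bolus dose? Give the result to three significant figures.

AUC = 1.85 mg/L·h

AUC_0→∞ = Dose_iv / CL
        = 50 / 27 = 1.85185 mg/L·h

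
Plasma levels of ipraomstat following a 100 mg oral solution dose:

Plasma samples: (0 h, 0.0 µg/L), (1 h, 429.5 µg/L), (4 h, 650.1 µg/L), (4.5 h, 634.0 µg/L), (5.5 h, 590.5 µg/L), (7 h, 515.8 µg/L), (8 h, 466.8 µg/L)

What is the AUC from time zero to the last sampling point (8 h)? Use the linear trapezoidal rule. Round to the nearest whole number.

Trapezoidal AUC_0→8:
  [0→1]: (0.0+429.5)/2 × 1 = 214.75
  [1→4]: (429.5+650.1)/2 × 3 = 1619.4
  [4→4.5]: (650.1+634.0)/2 × 0.5 = 321.025
  [4.5→5.5]: (634.0+590.5)/2 × 1 = 612.25
  [5.5→7]: (590.5+515.8)/2 × 1.5 = 829.725
  [7→8]: (515.8+466.8)/2 × 1 = 491.3
  Sum = 4088.45 µg/L·h

AUC = 4088 µg/L·h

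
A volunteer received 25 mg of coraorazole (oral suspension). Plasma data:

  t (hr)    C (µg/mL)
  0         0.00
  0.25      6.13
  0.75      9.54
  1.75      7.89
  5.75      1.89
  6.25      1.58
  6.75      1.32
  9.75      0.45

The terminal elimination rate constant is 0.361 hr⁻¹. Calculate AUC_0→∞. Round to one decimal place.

AUC = 38.5 µg/mL·hr

Trapezoidal AUC_0→9.75:
  [0→0.25]: (0.00+6.13)/2 × 0.25 = 0.76625
  [0.25→0.75]: (6.13+9.54)/2 × 0.5 = 3.9175
  [0.75→1.75]: (9.54+7.89)/2 × 1 = 8.715
  [1.75→5.75]: (7.89+1.89)/2 × 4 = 19.56
  [5.75→6.25]: (1.89+1.58)/2 × 0.5 = 0.8675
  [6.25→6.75]: (1.58+1.32)/2 × 0.5 = 0.725
  [6.75→9.75]: (1.32+0.45)/2 × 3 = 2.655
  Sum = 37.20625 µg/mL·hr
Extrapolated tail: C_last / k_e = 0.45 / 0.361 = 1.247
AUC_0→∞ = 37.20625 + 1.247 = 38.45325 µg/mL·hr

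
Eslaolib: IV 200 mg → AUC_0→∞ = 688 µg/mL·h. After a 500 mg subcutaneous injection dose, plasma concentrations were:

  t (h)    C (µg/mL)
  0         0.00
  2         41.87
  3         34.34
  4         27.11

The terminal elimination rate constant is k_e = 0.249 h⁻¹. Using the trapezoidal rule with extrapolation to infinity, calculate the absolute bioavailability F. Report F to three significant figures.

Trapezoidal AUC_0→4 (subcutaneous injection):
  [0→2]: (0.00+41.87)/2 × 2 = 41.87
  [2→3]: (41.87+34.34)/2 × 1 = 38.105
  [3→4]: (34.34+27.11)/2 × 1 = 30.725
  Sum = 110.7 µg/mL·h
Tail: C_last/k_e = 27.11/0.249 = 108.876
AUC_0→∞ (subcutaneous injection) = 110.7 + 108.876 = 219.576 µg/mL·h
F = (AUC_ev/D_ev)/(AUC_iv/D_iv) = (219.576/500)/(688/200) = 0.439152/3.44 = 0.1277

F = 0.128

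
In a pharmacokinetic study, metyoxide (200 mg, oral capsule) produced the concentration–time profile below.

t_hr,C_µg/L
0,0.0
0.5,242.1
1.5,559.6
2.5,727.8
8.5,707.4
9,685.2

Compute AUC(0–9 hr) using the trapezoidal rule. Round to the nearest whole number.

AUC = 5759 µg/L·hr

Trapezoidal AUC_0→9:
  [0→0.5]: (0.0+242.1)/2 × 0.5 = 60.525
  [0.5→1.5]: (242.1+559.6)/2 × 1 = 400.85
  [1.5→2.5]: (559.6+727.8)/2 × 1 = 643.7
  [2.5→8.5]: (727.8+707.4)/2 × 6 = 4305.6
  [8.5→9]: (707.4+685.2)/2 × 0.5 = 348.15
  Sum = 5758.825 µg/L·hr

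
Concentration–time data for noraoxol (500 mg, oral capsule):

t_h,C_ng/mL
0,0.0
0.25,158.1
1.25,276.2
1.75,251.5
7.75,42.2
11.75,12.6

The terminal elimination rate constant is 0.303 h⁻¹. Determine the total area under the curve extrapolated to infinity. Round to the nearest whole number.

Trapezoidal AUC_0→11.75:
  [0→0.25]: (0.0+158.1)/2 × 0.25 = 19.7625
  [0.25→1.25]: (158.1+276.2)/2 × 1 = 217.15
  [1.25→1.75]: (276.2+251.5)/2 × 0.5 = 131.925
  [1.75→7.75]: (251.5+42.2)/2 × 6 = 881.1
  [7.75→11.75]: (42.2+12.6)/2 × 4 = 109.6
  Sum = 1359.5375 ng/mL·h
Extrapolated tail: C_last / k_e = 12.6 / 0.303 = 41.584
AUC_0→∞ = 1359.5375 + 41.584 = 1401.1215 ng/mL·h

AUC = 1401 ng/mL·h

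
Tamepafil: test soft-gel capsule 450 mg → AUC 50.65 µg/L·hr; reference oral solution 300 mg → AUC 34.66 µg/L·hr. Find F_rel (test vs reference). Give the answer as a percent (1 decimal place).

F_rel = (AUC_test/D_test) / (AUC_ref/D_ref)
      = (50.65/450) / (34.66/300)
      = 0.112556 / 0.115533 = 0.9742 = 97.42%

F_rel = 97.4%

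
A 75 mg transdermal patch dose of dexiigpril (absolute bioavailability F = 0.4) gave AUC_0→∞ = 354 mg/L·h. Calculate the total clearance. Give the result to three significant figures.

CL = 0.0847 L/h

CL = F × Dose / AUC_0→∞
   = 0.4 × 75 / 354 = 0.0847458 L/h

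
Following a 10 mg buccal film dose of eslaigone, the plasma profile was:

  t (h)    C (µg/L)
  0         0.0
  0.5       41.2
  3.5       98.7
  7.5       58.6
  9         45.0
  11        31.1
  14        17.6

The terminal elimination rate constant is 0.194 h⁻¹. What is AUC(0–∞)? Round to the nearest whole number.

Trapezoidal AUC_0→14:
  [0→0.5]: (0.0+41.2)/2 × 0.5 = 10.3
  [0.5→3.5]: (41.2+98.7)/2 × 3 = 209.85
  [3.5→7.5]: (98.7+58.6)/2 × 4 = 314.6
  [7.5→9]: (58.6+45.0)/2 × 1.5 = 77.7
  [9→11]: (45.0+31.1)/2 × 2 = 76.1
  [11→14]: (31.1+17.6)/2 × 3 = 73.05
  Sum = 761.6 µg/L·h
Extrapolated tail: C_last / k_e = 17.6 / 0.194 = 90.722
AUC_0→∞ = 761.6 + 90.722 = 852.322 µg/L·h

AUC = 852 µg/L·h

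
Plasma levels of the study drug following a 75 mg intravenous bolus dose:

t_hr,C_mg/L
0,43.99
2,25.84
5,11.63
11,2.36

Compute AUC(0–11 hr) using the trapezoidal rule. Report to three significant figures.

AUC = 168 mg/L·hr

Trapezoidal AUC_0→11:
  [0→2]: (43.99+25.84)/2 × 2 = 69.83
  [2→5]: (25.84+11.63)/2 × 3 = 56.205
  [5→11]: (11.63+2.36)/2 × 6 = 41.97
  Sum = 168.005 mg/L·hr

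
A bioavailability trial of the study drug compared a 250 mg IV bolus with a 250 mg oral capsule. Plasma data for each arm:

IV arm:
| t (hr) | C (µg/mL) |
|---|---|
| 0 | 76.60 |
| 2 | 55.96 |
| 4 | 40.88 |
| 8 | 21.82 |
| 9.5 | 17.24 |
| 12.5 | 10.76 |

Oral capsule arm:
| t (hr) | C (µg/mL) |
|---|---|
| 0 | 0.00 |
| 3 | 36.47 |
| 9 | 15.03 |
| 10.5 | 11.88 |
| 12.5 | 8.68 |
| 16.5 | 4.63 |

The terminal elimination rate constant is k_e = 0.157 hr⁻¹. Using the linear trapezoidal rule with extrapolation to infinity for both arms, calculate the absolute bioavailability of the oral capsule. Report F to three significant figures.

F = 0.619

Trapezoidal AUC_0→12.5 (IV):
  [0→2]: (76.60+55.96)/2 × 2 = 132.56
  [2→4]: (55.96+40.88)/2 × 2 = 96.84
  [4→8]: (40.88+21.82)/2 × 4 = 125.4
  [8→9.5]: (21.82+17.24)/2 × 1.5 = 29.295
  [9.5→12.5]: (17.24+10.76)/2 × 3 = 42.0
  Sum = 426.095 µg/mL·hr
IV tail: 10.76/0.157 = 68.535; AUC_iv,0→∞ = 426.095 + 68.535 = 494.63 µg/mL·hr
Trapezoidal AUC_0→16.5 (oral capsule):
  [0→3]: (0.00+36.47)/2 × 3 = 54.705
  [3→9]: (36.47+15.03)/2 × 6 = 154.5
  [9→10.5]: (15.03+11.88)/2 × 1.5 = 20.1825
  [10.5→12.5]: (11.88+8.68)/2 × 2 = 20.56
  [12.5→16.5]: (8.68+4.63)/2 × 4 = 26.62
  Sum = 276.5675 µg/mL·hr
oral capsule tail: 4.63/0.157 = 29.490; AUC_ev,0→∞ = 276.5675 + 29.490 = 306.0575 µg/mL·hr
F = (AUC_ev/D_ev)/(AUC_iv/D_iv) = (306.0575/250)/(494.63/250) = 1.22423/1.97852 = 0.6188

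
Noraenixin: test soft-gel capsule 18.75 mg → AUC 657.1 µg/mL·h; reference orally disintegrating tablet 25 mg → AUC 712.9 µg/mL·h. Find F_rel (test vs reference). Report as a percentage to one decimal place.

F_rel = 122.9%

F_rel = (AUC_test/D_test) / (AUC_ref/D_ref)
      = (657.1/18.75) / (712.9/25)
      = 35.0453 / 28.516 = 1.2290 = 122.90%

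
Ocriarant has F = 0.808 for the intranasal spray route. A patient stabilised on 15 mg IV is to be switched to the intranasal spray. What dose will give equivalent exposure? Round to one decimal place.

For equal systemic exposure: F × D_ev = D_iv
D_ev = D_iv / F = 15 / 0.808 = 18.5644 mg

D_intranasal = 18.6 mg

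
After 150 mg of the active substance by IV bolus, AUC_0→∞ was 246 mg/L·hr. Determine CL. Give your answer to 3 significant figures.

CL = Dose_iv / AUC_0→∞
   = 150 / 246 = 0.609756 L/hr

CL = 0.610 L/hr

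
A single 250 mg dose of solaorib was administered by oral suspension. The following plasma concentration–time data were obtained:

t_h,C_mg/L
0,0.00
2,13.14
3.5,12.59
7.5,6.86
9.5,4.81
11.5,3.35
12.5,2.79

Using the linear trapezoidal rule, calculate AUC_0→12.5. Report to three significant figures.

AUC = 94.2 mg/L·h

Trapezoidal AUC_0→12.5:
  [0→2]: (0.00+13.14)/2 × 2 = 13.14
  [2→3.5]: (13.14+12.59)/2 × 1.5 = 19.2975
  [3.5→7.5]: (12.59+6.86)/2 × 4 = 38.9
  [7.5→9.5]: (6.86+4.81)/2 × 2 = 11.67
  [9.5→11.5]: (4.81+3.35)/2 × 2 = 8.16
  [11.5→12.5]: (3.35+2.79)/2 × 1 = 3.07
  Sum = 94.2375 mg/L·h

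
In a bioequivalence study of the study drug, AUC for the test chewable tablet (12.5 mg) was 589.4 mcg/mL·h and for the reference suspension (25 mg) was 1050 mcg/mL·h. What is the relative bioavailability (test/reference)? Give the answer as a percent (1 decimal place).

F_rel = 112.3%

F_rel = (AUC_test/D_test) / (AUC_ref/D_ref)
      = (589.4/12.5) / (1050/25)
      = 47.152 / 42 = 1.1227 = 112.27%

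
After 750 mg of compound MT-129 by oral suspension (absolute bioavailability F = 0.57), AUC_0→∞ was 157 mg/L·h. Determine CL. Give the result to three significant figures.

CL = 2.72 L/h

CL = F × Dose / AUC_0→∞
   = 0.57 × 750 / 157 = 2.72293 L/h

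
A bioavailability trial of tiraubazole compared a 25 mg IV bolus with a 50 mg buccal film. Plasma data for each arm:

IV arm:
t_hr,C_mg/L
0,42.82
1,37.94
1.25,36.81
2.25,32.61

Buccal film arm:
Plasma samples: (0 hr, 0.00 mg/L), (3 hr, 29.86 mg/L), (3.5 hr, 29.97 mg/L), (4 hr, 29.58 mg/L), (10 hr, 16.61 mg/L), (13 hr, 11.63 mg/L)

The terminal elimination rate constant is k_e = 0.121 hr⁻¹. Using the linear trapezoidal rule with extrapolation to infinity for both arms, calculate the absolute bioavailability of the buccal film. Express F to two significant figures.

Trapezoidal AUC_0→2.25 (IV):
  [0→1]: (42.82+37.94)/2 × 1 = 40.38
  [1→1.25]: (37.94+36.81)/2 × 0.25 = 9.34375
  [1.25→2.25]: (36.81+32.61)/2 × 1 = 34.71
  Sum = 84.43375 mg/L·hr
IV tail: 32.61/0.121 = 269.504; AUC_iv,0→∞ = 84.43375 + 269.504 = 353.93775 mg/L·hr
Trapezoidal AUC_0→13 (buccal film):
  [0→3]: (0.00+29.86)/2 × 3 = 44.79
  [3→3.5]: (29.86+29.97)/2 × 0.5 = 14.9575
  [3.5→4]: (29.97+29.58)/2 × 0.5 = 14.8875
  [4→10]: (29.58+16.61)/2 × 6 = 138.57
  [10→13]: (16.61+11.63)/2 × 3 = 42.36
  Sum = 255.565 mg/L·hr
buccal film tail: 11.63/0.121 = 96.116; AUC_ev,0→∞ = 255.565 + 96.116 = 351.681 mg/L·hr
F = (AUC_ev/D_ev)/(AUC_iv/D_iv) = (351.681/50)/(353.93775/25) = 7.03362/14.15751 = 0.4968

F = 0.50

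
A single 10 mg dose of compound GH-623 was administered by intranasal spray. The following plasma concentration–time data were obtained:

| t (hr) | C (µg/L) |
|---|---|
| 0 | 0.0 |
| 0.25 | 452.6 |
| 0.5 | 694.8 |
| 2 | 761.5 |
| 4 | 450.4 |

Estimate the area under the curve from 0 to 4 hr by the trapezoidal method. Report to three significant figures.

Trapezoidal AUC_0→4:
  [0→0.25]: (0.0+452.6)/2 × 0.25 = 56.575
  [0.25→0.5]: (452.6+694.8)/2 × 0.25 = 143.425
  [0.5→2]: (694.8+761.5)/2 × 1.5 = 1092.225
  [2→4]: (761.5+450.4)/2 × 2 = 1211.9
  Sum = 2504.125 µg/L·hr

AUC = 2500 µg/L·hr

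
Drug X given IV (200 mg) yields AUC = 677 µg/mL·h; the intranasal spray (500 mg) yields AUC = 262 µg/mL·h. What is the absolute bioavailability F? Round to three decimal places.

F = (AUC_ev / D_ev) / (AUC_iv / D_iv)
  = (262/500) / (677/200)
  = 0.524 / 3.385 = 0.1548

F = 0.155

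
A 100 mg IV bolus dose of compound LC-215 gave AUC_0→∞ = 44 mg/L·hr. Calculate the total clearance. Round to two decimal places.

CL = 2.27 L/hr

CL = Dose_iv / AUC_0→∞
   = 100 / 44 = 2.27273 L/hr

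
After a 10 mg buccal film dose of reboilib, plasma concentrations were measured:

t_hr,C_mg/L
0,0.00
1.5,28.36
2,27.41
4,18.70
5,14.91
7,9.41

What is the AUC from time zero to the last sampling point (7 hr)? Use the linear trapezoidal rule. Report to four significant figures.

AUC = 122.4 mg/L·hr

Trapezoidal AUC_0→7:
  [0→1.5]: (0.00+28.36)/2 × 1.5 = 21.27
  [1.5→2]: (28.36+27.41)/2 × 0.5 = 13.9425
  [2→4]: (27.41+18.70)/2 × 2 = 46.11
  [4→5]: (18.70+14.91)/2 × 1 = 16.805
  [5→7]: (14.91+9.41)/2 × 2 = 24.32
  Sum = 122.4475 mg/L·hr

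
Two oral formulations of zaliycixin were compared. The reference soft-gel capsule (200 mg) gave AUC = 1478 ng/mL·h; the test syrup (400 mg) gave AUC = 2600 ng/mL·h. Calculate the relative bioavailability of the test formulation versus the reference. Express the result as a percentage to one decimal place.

F_rel = 88.0%

F_rel = (AUC_test/D_test) / (AUC_ref/D_ref)
      = (2600/400) / (1478/200)
      = 6.5 / 7.39 = 0.8796 = 87.96%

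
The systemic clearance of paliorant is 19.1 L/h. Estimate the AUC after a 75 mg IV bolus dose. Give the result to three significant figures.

AUC_0→∞ = Dose_iv / CL
        = 75 / 19.1 = 3.9267 mg/L·h

AUC = 3.93 mg/L·h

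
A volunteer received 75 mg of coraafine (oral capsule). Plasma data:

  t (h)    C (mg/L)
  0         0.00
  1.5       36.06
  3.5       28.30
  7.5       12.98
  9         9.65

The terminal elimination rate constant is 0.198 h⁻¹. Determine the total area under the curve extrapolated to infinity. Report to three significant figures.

AUC = 240 mg/L·h

Trapezoidal AUC_0→9:
  [0→1.5]: (0.00+36.06)/2 × 1.5 = 27.045
  [1.5→3.5]: (36.06+28.30)/2 × 2 = 64.36
  [3.5→7.5]: (28.30+12.98)/2 × 4 = 82.56
  [7.5→9]: (12.98+9.65)/2 × 1.5 = 16.9725
  Sum = 190.9375 mg/L·h
Extrapolated tail: C_last / k_e = 9.65 / 0.198 = 48.737
AUC_0→∞ = 190.9375 + 48.737 = 239.6745 mg/L·h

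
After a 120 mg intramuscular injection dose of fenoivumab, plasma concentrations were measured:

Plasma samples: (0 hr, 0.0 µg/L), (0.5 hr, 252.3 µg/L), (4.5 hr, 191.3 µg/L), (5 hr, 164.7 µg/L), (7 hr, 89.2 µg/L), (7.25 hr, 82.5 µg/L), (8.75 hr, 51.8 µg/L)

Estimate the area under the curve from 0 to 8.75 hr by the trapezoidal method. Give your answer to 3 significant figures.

Trapezoidal AUC_0→8.75:
  [0→0.5]: (0.0+252.3)/2 × 0.5 = 63.075
  [0.5→4.5]: (252.3+191.3)/2 × 4 = 887.2
  [4.5→5]: (191.3+164.7)/2 × 0.5 = 89.0
  [5→7]: (164.7+89.2)/2 × 2 = 253.9
  [7→7.25]: (89.2+82.5)/2 × 0.25 = 21.4625
  [7.25→8.75]: (82.5+51.8)/2 × 1.5 = 100.725
  Sum = 1415.3625 µg/L·hr

AUC = 1420 µg/L·hr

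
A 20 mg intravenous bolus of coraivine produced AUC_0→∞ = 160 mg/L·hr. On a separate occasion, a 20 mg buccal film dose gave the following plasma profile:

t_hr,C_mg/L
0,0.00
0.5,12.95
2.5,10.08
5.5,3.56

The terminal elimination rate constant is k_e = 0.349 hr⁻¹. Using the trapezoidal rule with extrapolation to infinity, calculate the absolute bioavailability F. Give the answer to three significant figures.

Trapezoidal AUC_0→5.5 (buccal film):
  [0→0.5]: (0.00+12.95)/2 × 0.5 = 3.2375
  [0.5→2.5]: (12.95+10.08)/2 × 2 = 23.03
  [2.5→5.5]: (10.08+3.56)/2 × 3 = 20.46
  Sum = 46.7275 mg/L·hr
Tail: C_last/k_e = 3.56/0.349 = 10.201
AUC_0→∞ (buccal film) = 46.7275 + 10.201 = 56.9285 mg/L·hr
F = (AUC_ev/D_ev)/(AUC_iv/D_iv) = (56.9285/20)/(160/20) = 2.846425/8 = 0.3558

F = 0.356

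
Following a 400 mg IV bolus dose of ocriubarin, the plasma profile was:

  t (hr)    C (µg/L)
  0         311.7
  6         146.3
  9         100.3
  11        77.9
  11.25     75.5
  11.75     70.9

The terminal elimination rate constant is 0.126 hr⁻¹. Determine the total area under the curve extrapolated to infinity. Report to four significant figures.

Trapezoidal AUC_0→11.75:
  [0→6]: (311.7+146.3)/2 × 6 = 1374.0
  [6→9]: (146.3+100.3)/2 × 3 = 369.9
  [9→11]: (100.3+77.9)/2 × 2 = 178.2
  [11→11.25]: (77.9+75.5)/2 × 0.25 = 19.175
  [11.25→11.75]: (75.5+70.9)/2 × 0.5 = 36.6
  Sum = 1977.875 µg/L·hr
Extrapolated tail: C_last / k_e = 70.9 / 0.126 = 562.698
AUC_0→∞ = 1977.875 + 562.698 = 2540.573 µg/L·hr

AUC = 2541 µg/L·hr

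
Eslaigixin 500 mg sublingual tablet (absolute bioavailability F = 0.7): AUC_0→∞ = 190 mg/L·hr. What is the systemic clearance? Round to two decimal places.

CL = 1.84 L/hr

CL = F × Dose / AUC_0→∞
   = 0.7 × 500 / 190 = 1.84211 L/hr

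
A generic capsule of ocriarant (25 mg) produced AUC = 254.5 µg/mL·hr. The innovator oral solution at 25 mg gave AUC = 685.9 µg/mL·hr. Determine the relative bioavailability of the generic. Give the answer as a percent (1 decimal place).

F_rel = 37.1%

F_rel = (AUC_test/D_test) / (AUC_ref/D_ref)
      = (254.5/25) / (685.9/25)
      = 10.18 / 27.436 = 0.3710 = 37.10%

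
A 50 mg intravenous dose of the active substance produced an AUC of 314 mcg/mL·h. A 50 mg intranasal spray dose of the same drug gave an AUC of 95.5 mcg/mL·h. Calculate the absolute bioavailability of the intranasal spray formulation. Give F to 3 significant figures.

F = (AUC_ev / D_ev) / (AUC_iv / D_iv)
  = (95.5/50) / (314/50)
  = 1.91 / 6.28 = 0.3041

F = 0.304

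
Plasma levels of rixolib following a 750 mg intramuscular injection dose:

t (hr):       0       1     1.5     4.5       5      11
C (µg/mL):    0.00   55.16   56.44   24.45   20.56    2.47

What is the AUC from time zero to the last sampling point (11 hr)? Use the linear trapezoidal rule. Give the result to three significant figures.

AUC = 257 µg/mL·hr

Trapezoidal AUC_0→11:
  [0→1]: (0.00+55.16)/2 × 1 = 27.58
  [1→1.5]: (55.16+56.44)/2 × 0.5 = 27.9
  [1.5→4.5]: (56.44+24.45)/2 × 3 = 121.335
  [4.5→5]: (24.45+20.56)/2 × 0.5 = 11.2525
  [5→11]: (20.56+2.47)/2 × 6 = 69.09
  Sum = 257.1575 µg/mL·hr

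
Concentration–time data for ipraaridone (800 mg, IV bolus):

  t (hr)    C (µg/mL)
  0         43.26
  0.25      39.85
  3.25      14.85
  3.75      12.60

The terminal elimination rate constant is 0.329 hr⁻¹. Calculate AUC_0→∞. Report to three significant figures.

Trapezoidal AUC_0→3.75:
  [0→0.25]: (43.26+39.85)/2 × 0.25 = 10.38875
  [0.25→3.25]: (39.85+14.85)/2 × 3 = 82.05
  [3.25→3.75]: (14.85+12.60)/2 × 0.5 = 6.8625
  Sum = 99.30125 µg/mL·hr
Extrapolated tail: C_last / k_e = 12.60 / 0.329 = 38.298
AUC_0→∞ = 99.30125 + 38.298 = 137.59925 µg/mL·hr

AUC = 138 µg/mL·hr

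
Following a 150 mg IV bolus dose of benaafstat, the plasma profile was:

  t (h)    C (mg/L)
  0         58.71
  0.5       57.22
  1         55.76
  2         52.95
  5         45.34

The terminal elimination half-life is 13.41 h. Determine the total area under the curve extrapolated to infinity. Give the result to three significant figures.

Trapezoidal AUC_0→5:
  [0→0.5]: (58.71+57.22)/2 × 0.5 = 28.9825
  [0.5→1]: (57.22+55.76)/2 × 0.5 = 28.245
  [1→2]: (55.76+52.95)/2 × 1 = 54.355
  [2→5]: (52.95+45.34)/2 × 3 = 147.435
  Sum = 259.0175 mg/L·h
k_e = ln2 / t½ = 0.693147 / 13.41 = 0.0517 h^-1
Extrapolated tail: C_last / k_e = 45.34 / 0.0517 = 876.983
AUC_0→∞ = 259.0175 + 876.983 = 1136.0005 mg/L·h

AUC = 1140 mg/L·h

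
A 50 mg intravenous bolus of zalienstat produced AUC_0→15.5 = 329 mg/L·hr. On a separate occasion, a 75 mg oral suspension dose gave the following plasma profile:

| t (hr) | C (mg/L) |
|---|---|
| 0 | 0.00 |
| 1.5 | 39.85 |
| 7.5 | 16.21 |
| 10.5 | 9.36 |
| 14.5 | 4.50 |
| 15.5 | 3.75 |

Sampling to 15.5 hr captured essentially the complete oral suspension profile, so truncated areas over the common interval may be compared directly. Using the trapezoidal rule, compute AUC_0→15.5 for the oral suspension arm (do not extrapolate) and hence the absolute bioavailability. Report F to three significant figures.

F = 0.544

Trapezoidal AUC_0→15.5 (oral suspension):
  [0→1.5]: (0.00+39.85)/2 × 1.5 = 29.8875
  [1.5→7.5]: (39.85+16.21)/2 × 6 = 168.18
  [7.5→10.5]: (16.21+9.36)/2 × 3 = 38.355
  [10.5→14.5]: (9.36+4.50)/2 × 4 = 27.72
  [14.5→15.5]: (4.50+3.75)/2 × 1 = 4.125
  Sum = 268.2675 mg/L·hr
F = (AUC_ev/D_ev)/(AUC_iv/D_iv) = (268.2675/75)/(329/50) = 3.5769/6.58 = 0.5436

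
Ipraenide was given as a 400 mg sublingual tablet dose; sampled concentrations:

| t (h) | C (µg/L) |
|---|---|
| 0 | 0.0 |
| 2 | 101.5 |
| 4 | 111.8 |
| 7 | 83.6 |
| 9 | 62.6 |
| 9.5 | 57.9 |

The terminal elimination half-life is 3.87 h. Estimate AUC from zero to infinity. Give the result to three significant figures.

Trapezoidal AUC_0→9.5:
  [0→2]: (0.0+101.5)/2 × 2 = 101.5
  [2→4]: (101.5+111.8)/2 × 2 = 213.3
  [4→7]: (111.8+83.6)/2 × 3 = 293.1
  [7→9]: (83.6+62.6)/2 × 2 = 146.2
  [9→9.5]: (62.6+57.9)/2 × 0.5 = 30.125
  Sum = 784.225 µg/L·h
k_e = ln2 / t½ = 0.693147 / 3.87 = 0.1791 h^-1
Extrapolated tail: C_last / k_e = 57.9 / 0.1791 = 323.283
AUC_0→∞ = 784.225 + 323.283 = 1107.508 µg/L·h

AUC = 1110 µg/L·h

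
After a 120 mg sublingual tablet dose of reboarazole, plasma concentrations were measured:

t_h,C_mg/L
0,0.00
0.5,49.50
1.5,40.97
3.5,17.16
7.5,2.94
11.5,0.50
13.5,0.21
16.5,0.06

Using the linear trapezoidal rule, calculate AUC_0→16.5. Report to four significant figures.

Trapezoidal AUC_0→16.5:
  [0→0.5]: (0.00+49.50)/2 × 0.5 = 12.375
  [0.5→1.5]: (49.50+40.97)/2 × 1 = 45.235
  [1.5→3.5]: (40.97+17.16)/2 × 2 = 58.13
  [3.5→7.5]: (17.16+2.94)/2 × 4 = 40.2
  [7.5→11.5]: (2.94+0.50)/2 × 4 = 6.88
  [11.5→13.5]: (0.50+0.21)/2 × 2 = 0.71
  [13.5→16.5]: (0.21+0.06)/2 × 3 = 0.405
  Sum = 163.935 mg/L·h

AUC = 163.9 mg/L·h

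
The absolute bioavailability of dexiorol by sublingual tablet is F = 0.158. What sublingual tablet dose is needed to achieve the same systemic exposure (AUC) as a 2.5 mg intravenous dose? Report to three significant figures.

For equal systemic exposure: F × D_ev = D_iv
D_ev = D_iv / F = 2.5 / 0.158 = 15.8228 mg

D_sublingual = 15.8 mg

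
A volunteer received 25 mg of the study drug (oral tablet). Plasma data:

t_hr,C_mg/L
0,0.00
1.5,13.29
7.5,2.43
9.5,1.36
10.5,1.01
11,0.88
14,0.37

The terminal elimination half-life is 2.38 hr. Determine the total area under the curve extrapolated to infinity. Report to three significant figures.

AUC = 65.7 mg/L·hr

Trapezoidal AUC_0→14:
  [0→1.5]: (0.00+13.29)/2 × 1.5 = 9.9675
  [1.5→7.5]: (13.29+2.43)/2 × 6 = 47.16
  [7.5→9.5]: (2.43+1.36)/2 × 2 = 3.79
  [9.5→10.5]: (1.36+1.01)/2 × 1 = 1.185
  [10.5→11]: (1.01+0.88)/2 × 0.5 = 0.4725
  [11→14]: (0.88+0.37)/2 × 3 = 1.875
  Sum = 64.45 mg/L·hr
k_e = ln2 / t½ = 0.693147 / 2.38 = 0.2912 hr^-1
Extrapolated tail: C_last / k_e = 0.37 / 0.2912 = 1.271
AUC_0→∞ = 64.45 + 1.271 = 65.721 mg/L·hr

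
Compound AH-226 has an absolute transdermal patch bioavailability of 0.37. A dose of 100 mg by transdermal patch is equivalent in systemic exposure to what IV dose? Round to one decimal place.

Systemic exposure from an extravascular dose = F × D_ev, so the equivalent IV dose is F × D_ev.
D_iv = F × D_ev = 0.37 × 100 = 37 mg

D_iv = 37.0 mg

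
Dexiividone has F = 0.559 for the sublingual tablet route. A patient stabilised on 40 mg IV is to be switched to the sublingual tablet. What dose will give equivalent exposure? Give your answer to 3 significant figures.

D_sublingual = 71.6 mg

For equal systemic exposure: F × D_ev = D_iv
D_ev = D_iv / F = 40 / 0.559 = 71.5564 mg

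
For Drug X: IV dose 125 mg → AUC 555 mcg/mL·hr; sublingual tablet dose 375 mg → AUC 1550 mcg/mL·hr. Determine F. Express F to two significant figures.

F = 0.93

F = (AUC_ev / D_ev) / (AUC_iv / D_iv)
  = (1550/375) / (555/125)
  = 4.13333 / 4.44 = 0.9309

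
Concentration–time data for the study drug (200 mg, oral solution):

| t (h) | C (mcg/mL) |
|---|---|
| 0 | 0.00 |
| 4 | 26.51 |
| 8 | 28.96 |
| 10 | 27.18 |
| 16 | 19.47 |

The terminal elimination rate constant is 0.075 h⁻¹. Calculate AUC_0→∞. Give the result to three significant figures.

Trapezoidal AUC_0→16:
  [0→4]: (0.00+26.51)/2 × 4 = 53.02
  [4→8]: (26.51+28.96)/2 × 4 = 110.94
  [8→10]: (28.96+27.18)/2 × 2 = 56.14
  [10→16]: (27.18+19.47)/2 × 6 = 139.95
  Sum = 360.05 mcg/mL·h
Extrapolated tail: C_last / k_e = 19.47 / 0.075 = 259.600
AUC_0→∞ = 360.05 + 259.600 = 619.65 mcg/mL·h

AUC = 620 mcg/mL·h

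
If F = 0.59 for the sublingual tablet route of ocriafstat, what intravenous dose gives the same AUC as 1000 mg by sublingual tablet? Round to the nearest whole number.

D_iv = 590 mg

Systemic exposure from an extravascular dose = F × D_ev, so the equivalent IV dose is F × D_ev.
D_iv = F × D_ev = 0.59 × 1000 = 590 mg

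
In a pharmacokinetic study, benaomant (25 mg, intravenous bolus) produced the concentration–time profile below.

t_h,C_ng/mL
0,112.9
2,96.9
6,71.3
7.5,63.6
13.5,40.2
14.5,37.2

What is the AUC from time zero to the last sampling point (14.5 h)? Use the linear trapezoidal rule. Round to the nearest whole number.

AUC = 997 ng/mL·h

Trapezoidal AUC_0→14.5:
  [0→2]: (112.9+96.9)/2 × 2 = 209.8
  [2→6]: (96.9+71.3)/2 × 4 = 336.4
  [6→7.5]: (71.3+63.6)/2 × 1.5 = 101.175
  [7.5→13.5]: (63.6+40.2)/2 × 6 = 311.4
  [13.5→14.5]: (40.2+37.2)/2 × 1 = 38.7
  Sum = 997.475 ng/mL·h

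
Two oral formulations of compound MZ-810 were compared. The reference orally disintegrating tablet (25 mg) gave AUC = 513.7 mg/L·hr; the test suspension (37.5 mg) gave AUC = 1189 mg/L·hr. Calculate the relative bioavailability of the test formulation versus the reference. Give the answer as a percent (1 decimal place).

F_rel = 154.3%

F_rel = (AUC_test/D_test) / (AUC_ref/D_ref)
      = (1189/37.5) / (513.7/25)
      = 31.7067 / 20.548 = 1.5431 = 154.31%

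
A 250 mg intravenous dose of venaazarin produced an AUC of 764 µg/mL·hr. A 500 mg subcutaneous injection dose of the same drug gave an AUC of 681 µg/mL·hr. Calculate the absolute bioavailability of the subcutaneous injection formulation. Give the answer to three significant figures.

F = (AUC_ev / D_ev) / (AUC_iv / D_iv)
  = (681/500) / (764/250)
  = 1.362 / 3.056 = 0.4457

F = 0.446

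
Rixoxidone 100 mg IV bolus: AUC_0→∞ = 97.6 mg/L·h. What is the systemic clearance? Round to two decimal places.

CL = Dose_iv / AUC_0→∞
   = 100 / 97.6 = 1.02459 L/h

CL = 1.02 L/h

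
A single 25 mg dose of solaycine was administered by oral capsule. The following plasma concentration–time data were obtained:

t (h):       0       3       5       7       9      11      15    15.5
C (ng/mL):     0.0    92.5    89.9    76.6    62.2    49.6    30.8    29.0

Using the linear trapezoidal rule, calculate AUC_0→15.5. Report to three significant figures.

Trapezoidal AUC_0→15.5:
  [0→3]: (0.0+92.5)/2 × 3 = 138.75
  [3→5]: (92.5+89.9)/2 × 2 = 182.4
  [5→7]: (89.9+76.6)/2 × 2 = 166.5
  [7→9]: (76.6+62.2)/2 × 2 = 138.8
  [9→11]: (62.2+49.6)/2 × 2 = 111.8
  [11→15]: (49.6+30.8)/2 × 4 = 160.8
  [15→15.5]: (30.8+29.0)/2 × 0.5 = 14.95
  Sum = 914.0 ng/mL·h

AUC = 914 ng/mL·h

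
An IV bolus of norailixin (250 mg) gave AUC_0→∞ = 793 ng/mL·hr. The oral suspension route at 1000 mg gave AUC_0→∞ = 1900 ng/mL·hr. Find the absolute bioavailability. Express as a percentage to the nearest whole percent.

F = 60%

F = (AUC_ev / D_ev) / (AUC_iv / D_iv)
  = (1900/1000) / (793/250)
  = 1.9 / 3.172 = 0.5990
  = 59.90%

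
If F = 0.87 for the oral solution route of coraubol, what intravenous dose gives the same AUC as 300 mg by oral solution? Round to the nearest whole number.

Systemic exposure from an extravascular dose = F × D_ev, so the equivalent IV dose is F × D_ev.
D_iv = F × D_ev = 0.87 × 300 = 261 mg

D_iv = 261 mg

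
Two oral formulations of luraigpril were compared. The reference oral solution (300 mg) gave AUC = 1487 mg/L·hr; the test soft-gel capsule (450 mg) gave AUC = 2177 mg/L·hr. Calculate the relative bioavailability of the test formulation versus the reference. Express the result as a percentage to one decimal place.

F_rel = 97.6%

F_rel = (AUC_test/D_test) / (AUC_ref/D_ref)
      = (2177/450) / (1487/300)
      = 4.83778 / 4.95667 = 0.9760 = 97.60%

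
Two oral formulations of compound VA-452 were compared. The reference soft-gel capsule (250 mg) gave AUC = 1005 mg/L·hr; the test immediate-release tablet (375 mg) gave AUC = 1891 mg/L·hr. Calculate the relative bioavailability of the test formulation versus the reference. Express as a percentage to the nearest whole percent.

F_rel = 125%

F_rel = (AUC_test/D_test) / (AUC_ref/D_ref)
      = (1891/375) / (1005/250)
      = 5.04267 / 4.02 = 1.2544 = 125.44%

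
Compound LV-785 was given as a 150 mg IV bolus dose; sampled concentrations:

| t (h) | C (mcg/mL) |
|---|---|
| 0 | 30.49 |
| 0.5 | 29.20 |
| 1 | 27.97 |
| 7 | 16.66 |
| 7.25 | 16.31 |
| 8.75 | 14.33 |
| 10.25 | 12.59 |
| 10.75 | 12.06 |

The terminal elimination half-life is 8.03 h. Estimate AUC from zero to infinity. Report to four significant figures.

AUC = 356.3 mcg/mL·h

Trapezoidal AUC_0→10.75:
  [0→0.5]: (30.49+29.20)/2 × 0.5 = 14.9225
  [0.5→1]: (29.20+27.97)/2 × 0.5 = 14.2925
  [1→7]: (27.97+16.66)/2 × 6 = 133.89
  [7→7.25]: (16.66+16.31)/2 × 0.25 = 4.12125
  [7.25→8.75]: (16.31+14.33)/2 × 1.5 = 22.98
  [8.75→10.25]: (14.33+12.59)/2 × 1.5 = 20.19
  [10.25→10.75]: (12.59+12.06)/2 × 0.5 = 6.1625
  Sum = 216.55875 mcg/mL·h
k_e = ln2 / t½ = 0.693147 / 8.03 = 0.0863 h^-1
Extrapolated tail: C_last / k_e = 12.06 / 0.0863 = 139.745
AUC_0→∞ = 216.55875 + 139.745 = 356.30375 mcg/mL·h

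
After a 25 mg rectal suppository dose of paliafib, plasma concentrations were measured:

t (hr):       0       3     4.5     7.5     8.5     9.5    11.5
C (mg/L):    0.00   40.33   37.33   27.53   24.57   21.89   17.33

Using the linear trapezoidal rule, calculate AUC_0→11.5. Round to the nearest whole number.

AUC = 305 mg/L·hr

Trapezoidal AUC_0→11.5:
  [0→3]: (0.00+40.33)/2 × 3 = 60.495
  [3→4.5]: (40.33+37.33)/2 × 1.5 = 58.245
  [4.5→7.5]: (37.33+27.53)/2 × 3 = 97.29
  [7.5→8.5]: (27.53+24.57)/2 × 1 = 26.05
  [8.5→9.5]: (24.57+21.89)/2 × 1 = 23.23
  [9.5→11.5]: (21.89+17.33)/2 × 2 = 39.22
  Sum = 304.53 mg/L·hr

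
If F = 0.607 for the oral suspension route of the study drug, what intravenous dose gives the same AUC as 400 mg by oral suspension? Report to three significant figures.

D_iv = 243 mg

Systemic exposure from an extravascular dose = F × D_ev, so the equivalent IV dose is F × D_ev.
D_iv = F × D_ev = 0.607 × 400 = 242.8 mg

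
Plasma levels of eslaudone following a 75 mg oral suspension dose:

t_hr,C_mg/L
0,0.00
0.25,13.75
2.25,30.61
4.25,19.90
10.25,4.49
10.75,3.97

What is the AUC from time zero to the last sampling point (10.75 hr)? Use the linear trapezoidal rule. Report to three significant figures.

Trapezoidal AUC_0→10.75:
  [0→0.25]: (0.00+13.75)/2 × 0.25 = 1.71875
  [0.25→2.25]: (13.75+30.61)/2 × 2 = 44.36
  [2.25→4.25]: (30.61+19.90)/2 × 2 = 50.51
  [4.25→10.25]: (19.90+4.49)/2 × 6 = 73.17
  [10.25→10.75]: (4.49+3.97)/2 × 0.5 = 2.115
  Sum = 171.87375 mg/L·hr

AUC = 172 mg/L·hr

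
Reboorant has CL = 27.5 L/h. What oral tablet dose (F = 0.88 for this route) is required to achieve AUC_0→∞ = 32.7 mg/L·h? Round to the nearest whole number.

Dose = 1022 mg

Dose = CL × AUC_0→∞ / F
     = 27.5 × 32.7 / 0.88 = 1021.875 mg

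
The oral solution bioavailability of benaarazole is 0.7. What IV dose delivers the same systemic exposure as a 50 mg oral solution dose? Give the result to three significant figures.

D_iv = 35.0 mg

Systemic exposure from an extravascular dose = F × D_ev, so the equivalent IV dose is F × D_ev.
D_iv = F × D_ev = 0.7 × 50 = 35 mg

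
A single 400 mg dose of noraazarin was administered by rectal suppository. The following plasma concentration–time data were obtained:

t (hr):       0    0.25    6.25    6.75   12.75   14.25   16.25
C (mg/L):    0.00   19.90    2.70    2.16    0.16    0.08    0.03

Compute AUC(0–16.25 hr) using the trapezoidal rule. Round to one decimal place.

Trapezoidal AUC_0→16.25:
  [0→0.25]: (0.00+19.90)/2 × 0.25 = 2.4875
  [0.25→6.25]: (19.90+2.70)/2 × 6 = 67.8
  [6.25→6.75]: (2.70+2.16)/2 × 0.5 = 1.215
  [6.75→12.75]: (2.16+0.16)/2 × 6 = 6.96
  [12.75→14.25]: (0.16+0.08)/2 × 1.5 = 0.18
  [14.25→16.25]: (0.08+0.03)/2 × 2 = 0.11
  Sum = 78.7525 mg/L·hr

AUC = 78.8 mg/L·hr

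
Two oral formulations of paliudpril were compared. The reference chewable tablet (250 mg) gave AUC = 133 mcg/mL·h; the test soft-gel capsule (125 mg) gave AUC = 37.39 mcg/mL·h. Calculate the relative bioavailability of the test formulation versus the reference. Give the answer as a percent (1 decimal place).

F_rel = (AUC_test/D_test) / (AUC_ref/D_ref)
      = (37.39/125) / (133/250)
      = 0.29912 / 0.532 = 0.5623 = 56.23%

F_rel = 56.2%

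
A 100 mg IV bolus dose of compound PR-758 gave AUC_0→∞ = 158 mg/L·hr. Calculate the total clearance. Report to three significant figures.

CL = 0.633 L/hr

CL = Dose_iv / AUC_0→∞
   = 100 / 158 = 0.632911 L/hr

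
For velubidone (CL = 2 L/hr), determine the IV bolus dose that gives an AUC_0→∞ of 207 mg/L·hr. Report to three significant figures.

Dose_iv = CL × AUC_0→∞
     = 2 × 207 = 414 mg

Dose = 414 mg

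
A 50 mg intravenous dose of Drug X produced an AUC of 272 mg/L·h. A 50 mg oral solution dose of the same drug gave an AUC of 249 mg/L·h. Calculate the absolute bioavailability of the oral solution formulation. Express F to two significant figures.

F = 0.92

F = (AUC_ev / D_ev) / (AUC_iv / D_iv)
  = (249/50) / (272/50)
  = 4.98 / 5.44 = 0.9154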